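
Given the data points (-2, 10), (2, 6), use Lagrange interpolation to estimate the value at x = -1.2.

Lagrange interpolation formula:
P(x) = Σ yᵢ × Lᵢ(x)
where Lᵢ(x) = Π_{j≠i} (x - xⱼ)/(xᵢ - xⱼ)

L_0(-1.2) = (-1.2 - 2)/(-2 - 2) = 0.800000
L_1(-1.2) = (-1.2 - (-2))/(2 - (-2)) = 0.200000

P(-1.2) = 10×L_0(-1.2) + 6×L_1(-1.2)
P(-1.2) = 9.200000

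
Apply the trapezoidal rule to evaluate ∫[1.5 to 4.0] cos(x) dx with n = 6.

f(x) = cos(x)
a = 1.5, b = 4.0, n = 6
h = (b - a)/n = 0.416667

Trapezoidal rule: (h/2)[f(x₀) + 2f(x₁) + 2f(x₂) + ... + f(xₙ)]

x_0 = 1.5000, f(x_0) = 0.070737, coefficient = 1
x_1 = 1.9167, f(x_1) = -0.339016, coefficient = 2
x_2 = 2.3333, f(x_2) = -0.690758, coefficient = 2
x_3 = 2.7500, f(x_3) = -0.924302, coefficient = 2
x_4 = 3.1667, f(x_4) = -0.999686, coefficient = 2
x_5 = 3.5833, f(x_5) = -0.904009, coefficient = 2
x_6 = 4.0000, f(x_6) = -0.653644, coefficient = 1

I ≈ (0.416667/2) × -8.298448 = -1.728843
Exact value: -1.754297
Error: 0.025454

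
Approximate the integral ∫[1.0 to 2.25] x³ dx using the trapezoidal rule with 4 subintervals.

f(x) = x³
a = 1.0, b = 2.25, n = 4
h = (b - a)/n = 0.312500

Trapezoidal rule: (h/2)[f(x₀) + 2f(x₁) + 2f(x₂) + ... + f(xₙ)]

x_0 = 1.0000, f(x_0) = 1.000000, coefficient = 1
x_1 = 1.3125, f(x_1) = 2.260986, coefficient = 2
x_2 = 1.6250, f(x_2) = 4.291016, coefficient = 2
x_3 = 1.9375, f(x_3) = 7.273193, coefficient = 2
x_4 = 2.2500, f(x_4) = 11.390625, coefficient = 1

I ≈ (0.312500/2) × 40.041016 = 6.256409
Exact value: 6.157227
Error: 0.099182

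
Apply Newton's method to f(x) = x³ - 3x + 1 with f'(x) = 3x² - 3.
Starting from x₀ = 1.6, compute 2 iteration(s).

f(x) = x³ - 3x + 1
f'(x) = 3x² - 3
x₀ = 1.6

Newton-Raphson formula: x_{n+1} = x_n - f(x_n)/f'(x_n)

Iteration 1:
  f(1.600000) = 0.296000
  f'(1.600000) = 4.680000
  x_1 = 1.600000 - 0.296000/4.680000 = 1.536752
Iteration 2:
  f(1.536752) = 0.018948
  f'(1.536752) = 4.084821
  x_2 = 1.536752 - 0.018948/4.084821 = 1.532113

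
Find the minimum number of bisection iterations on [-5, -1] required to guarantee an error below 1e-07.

We need (b-a)/2^n ≤ 1e-07
(-1 - (-5))/2^n ≤ 1e-07
4/2^n ≤ 1e-07
2^n ≥ 40000000
n ≥ log₂(40000000) = 25.25
n ≥ 26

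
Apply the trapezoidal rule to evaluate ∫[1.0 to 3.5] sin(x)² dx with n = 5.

f(x) = sin(x)²
a = 1.0, b = 3.5, n = 5
h = (b - a)/n = 0.500000

Trapezoidal rule: (h/2)[f(x₀) + 2f(x₁) + 2f(x₂) + ... + f(xₙ)]

x_0 = 1.0000, f(x_0) = 0.708073, coefficient = 1
x_1 = 1.5000, f(x_1) = 0.994996, coefficient = 2
x_2 = 2.0000, f(x_2) = 0.826822, coefficient = 2
x_3 = 2.5000, f(x_3) = 0.358169, coefficient = 2
x_4 = 3.0000, f(x_4) = 0.019915, coefficient = 2
x_5 = 3.5000, f(x_5) = 0.123049, coefficient = 1

I ≈ (0.500000/2) × 5.230926 = 1.307731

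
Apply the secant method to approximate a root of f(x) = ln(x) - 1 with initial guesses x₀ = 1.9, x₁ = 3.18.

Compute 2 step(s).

f(x) = ln(x) - 1
x₀ = 1.9, x₁ = 3.18

Secant formula: x_{n+1} = x_n - f(x_n)(x_n - x_{n-1})/(f(x_n) - f(x_{n-1}))

Iteration 1:
  f(1.900000) = -0.358146
  f(3.180000) = 0.156881
  x_2 = 3.180000 - 0.156881×(3.180000 - 1.900000)/(0.156881 - (-0.358146))
       = 2.790102
Iteration 2:
  f(3.180000) = 0.156881
  f(2.790102) = 0.026078
  x_3 = 2.790102 - 0.026078×(2.790102 - 3.180000)/(0.026078 - 0.156881)
       = 2.712368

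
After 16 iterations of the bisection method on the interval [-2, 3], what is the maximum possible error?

Bisection error bound: |error| ≤ (b-a)/2^n
|error| ≤ (3 - (-2))/2^16 = 5/2^16
|error| ≤ 0.0000762939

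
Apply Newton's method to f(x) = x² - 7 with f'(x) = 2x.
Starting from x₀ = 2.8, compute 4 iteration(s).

f(x) = x² - 7
f'(x) = 2x
x₀ = 2.8

Newton-Raphson formula: x_{n+1} = x_n - f(x_n)/f'(x_n)

Iteration 1:
  f(2.800000) = 0.840000
  f'(2.800000) = 5.600000
  x_1 = 2.800000 - 0.840000/5.600000 = 2.650000
Iteration 2:
  f(2.650000) = 0.022500
  f'(2.650000) = 5.300000
  x_2 = 2.650000 - 0.022500/5.300000 = 2.645755
Iteration 3:
  f(2.645755) = 0.000018
  f'(2.645755) = 5.291509
  x_3 = 2.645755 - 0.000018/5.291509 = 2.645751
Iteration 4:
  f(2.645751) = 0.000000
  f'(2.645751) = 5.291503
  x_4 = 2.645751 - 0.000000/5.291503 = 2.645751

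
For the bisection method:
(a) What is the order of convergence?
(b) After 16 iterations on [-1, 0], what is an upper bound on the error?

(a) Bisection has linear (order 1) convergence; the error is halved each step.

(b) Error bound = (b-a)/2^n = (0 - (-1))/2^{16}
    = 1/2^{16}

(a) 1 (linear); (b) error ≤ 1.53e-05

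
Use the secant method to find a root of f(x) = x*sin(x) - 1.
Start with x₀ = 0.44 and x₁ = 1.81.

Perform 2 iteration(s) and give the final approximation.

f(x) = x*sin(x) - 1
x₀ = 0.44, x₁ = 1.81

Secant formula: x_{n+1} = x_n - f(x_n)(x_n - x_{n-1})/(f(x_n) - f(x_{n-1}))

Iteration 1:
  f(0.440000) = -0.812587
  f(1.810000) = 0.758464
  x_2 = 1.810000 - 0.758464×(1.810000 - 0.440000)/(0.758464 - (-0.812587))
       = 1.148598
Iteration 2:
  f(1.810000) = 0.758464
  f(1.148598) = 0.047740
  x_3 = 1.148598 - 0.047740×(1.148598 - 1.810000)/(0.047740 - 0.758464)
       = 1.104171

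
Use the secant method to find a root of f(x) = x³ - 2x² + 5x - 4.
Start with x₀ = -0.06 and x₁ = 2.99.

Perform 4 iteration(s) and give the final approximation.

f(x) = x³ - 2x² + 5x - 4
x₀ = -0.06, x₁ = 2.99

Secant formula: x_{n+1} = x_n - f(x_n)(x_n - x_{n-1})/(f(x_n) - f(x_{n-1}))

Iteration 1:
  f(-0.060000) = -4.307416
  f(2.990000) = 19.800699
  x_2 = 2.990000 - 19.800699×(2.990000 - (-0.060000))/(19.800699 - (-4.307416))
       = 0.484946
Iteration 2:
  f(2.990000) = 19.800699
  f(0.484946) = -1.931570
  x_3 = 0.484946 - (-1.931570)×(0.484946 - 2.990000)/(-1.931570 - 19.800699)
       = 0.707596
Iteration 3:
  f(0.484946) = -1.931570
  f(0.707596) = -1.109117
  x_4 = 0.707596 - (-1.109117)×(0.707596 - 0.484946)/(-1.109117 - (-1.931570))
       = 1.007850
Iteration 4:
  f(0.707596) = -1.109117
  f(1.007850) = 0.031462
  x_5 = 1.007850 - 0.031462×(1.007850 - 0.707596)/(0.031462 - (-1.109117))
       = 0.999568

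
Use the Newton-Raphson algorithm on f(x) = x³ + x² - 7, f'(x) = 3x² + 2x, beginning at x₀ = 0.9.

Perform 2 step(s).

f(x) = x³ + x² - 7
f'(x) = 3x² + 2x
x₀ = 0.9

Newton-Raphson formula: x_{n+1} = x_n - f(x_n)/f'(x_n)

Iteration 1:
  f(0.900000) = -5.461000
  f'(0.900000) = 4.230000
  x_1 = 0.900000 - (-5.461000)/4.230000 = 2.191017
Iteration 2:
  f(2.191017) = 8.318646
  f'(2.191017) = 18.783694
  x_2 = 2.191017 - 8.318646/18.783694 = 1.748151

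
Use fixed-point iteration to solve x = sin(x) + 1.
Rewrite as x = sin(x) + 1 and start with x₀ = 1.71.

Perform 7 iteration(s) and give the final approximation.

Equation: x = sin(x) + 1
Fixed-point form: x = sin(x) + 1
x₀ = 1.71

x_1 = g(1.710000) = 1.990327
x_2 = g(1.990327) = 1.913280
x_3 = g(1.913280) = 1.941923
x_4 = g(1.941923) = 1.931919
x_5 = g(1.931919) = 1.935501
x_6 = g(1.935501) = 1.934229
x_7 = g(1.934229) = 1.934682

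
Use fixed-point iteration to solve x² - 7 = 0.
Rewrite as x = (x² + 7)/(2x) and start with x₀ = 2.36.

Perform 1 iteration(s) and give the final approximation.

Equation: x² - 7 = 0
Fixed-point form: x = (x² + 7)/(2x)
x₀ = 2.36

x_1 = g(2.360000) = 2.663051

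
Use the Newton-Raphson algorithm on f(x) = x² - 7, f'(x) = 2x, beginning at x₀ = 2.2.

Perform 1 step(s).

f(x) = x² - 7
f'(x) = 2x
x₀ = 2.2

Newton-Raphson formula: x_{n+1} = x_n - f(x_n)/f'(x_n)

Iteration 1:
  f(2.200000) = -2.160000
  f'(2.200000) = 4.400000
  x_1 = 2.200000 - (-2.160000)/4.400000 = 2.690909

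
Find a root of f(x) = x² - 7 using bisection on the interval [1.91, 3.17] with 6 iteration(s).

f(x) = x² - 7
Initial interval: [1.91, 3.17]

Iteration 1:
  c_1 = (1.910000 + 3.170000)/2 = 2.540000
  f(c_1) = f(2.540000) = -0.548400
  f(a) × f(c) ≥ 0, new interval: [2.540000, 3.170000]
Iteration 2:
  c_2 = (2.540000 + 3.170000)/2 = 2.855000
  f(c_2) = f(2.855000) = 1.151025
  f(a) × f(c) < 0, new interval: [2.540000, 2.855000]
Iteration 3:
  c_3 = (2.540000 + 2.855000)/2 = 2.697500
  f(c_3) = f(2.697500) = 0.276506
  f(a) × f(c) < 0, new interval: [2.540000, 2.697500]
Iteration 4:
  c_4 = (2.540000 + 2.697500)/2 = 2.618750
  f(c_4) = f(2.618750) = -0.142148
  f(a) × f(c) ≥ 0, new interval: [2.618750, 2.697500]
Iteration 5:
  c_5 = (2.618750 + 2.697500)/2 = 2.658125
  f(c_5) = f(2.658125) = 0.065629
  f(a) × f(c) < 0, new interval: [2.618750, 2.658125]
Iteration 6:
  c_6 = (2.618750 + 2.658125)/2 = 2.638438
  f(c_6) = f(2.638438) = -0.038648
  f(a) × f(c) ≥ 0, new interval: [2.638438, 2.658125]

After 6 iteration(s), the approximation is c_6 = 2.638438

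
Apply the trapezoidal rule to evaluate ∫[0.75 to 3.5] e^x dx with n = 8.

f(x) = e^x
a = 0.75, b = 3.5, n = 8
h = (b - a)/n = 0.343750

Trapezoidal rule: (h/2)[f(x₀) + 2f(x₁) + 2f(x₂) + ... + f(xₙ)]

x_0 = 0.7500, f(x_0) = 2.117000, coefficient = 1
x_1 = 1.0938, f(x_1) = 2.985449, coefficient = 2
x_2 = 1.4375, f(x_2) = 4.210157, coefficient = 2
x_3 = 1.7812, f(x_3) = 5.937273, coefficient = 2
x_4 = 2.1250, f(x_4) = 8.372897, coefficient = 2
x_5 = 2.4688, f(x_5) = 11.807678, coefficient = 2
x_6 = 2.8125, f(x_6) = 16.651495, coefficient = 2
x_7 = 3.1562, f(x_7) = 23.482372, coefficient = 2
x_8 = 3.5000, f(x_8) = 33.115452, coefficient = 1

I ≈ (0.343750/2) × 182.127095 = 31.303094
Exact value: 30.998452
Error: 0.304642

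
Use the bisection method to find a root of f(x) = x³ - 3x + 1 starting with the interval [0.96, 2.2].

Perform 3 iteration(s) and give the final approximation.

f(x) = x³ - 3x + 1
Initial interval: [0.96, 2.2]

Iteration 1:
  c_1 = (0.960000 + 2.200000)/2 = 1.580000
  f(c_1) = f(1.580000) = 0.204312
  f(a) × f(c) < 0, new interval: [0.960000, 1.580000]
Iteration 2:
  c_2 = (0.960000 + 1.580000)/2 = 1.270000
  f(c_2) = f(1.270000) = -0.761617
  f(a) × f(c) ≥ 0, new interval: [1.270000, 1.580000]
Iteration 3:
  c_3 = (1.270000 + 1.580000)/2 = 1.425000
  f(c_3) = f(1.425000) = -0.381359
  f(a) × f(c) ≥ 0, new interval: [1.425000, 1.580000]

After 3 iteration(s), the approximation is c_3 = 1.425000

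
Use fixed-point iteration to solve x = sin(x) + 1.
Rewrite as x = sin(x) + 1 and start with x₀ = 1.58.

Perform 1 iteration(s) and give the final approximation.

Equation: x = sin(x) + 1
Fixed-point form: x = sin(x) + 1
x₀ = 1.58

x_1 = g(1.580000) = 1.999958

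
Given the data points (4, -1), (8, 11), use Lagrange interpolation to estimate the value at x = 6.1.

Lagrange interpolation formula:
P(x) = Σ yᵢ × Lᵢ(x)
where Lᵢ(x) = Π_{j≠i} (x - xⱼ)/(xᵢ - xⱼ)

L_0(6.1) = (6.1 - 8)/(4 - 8) = 0.475000
L_1(6.1) = (6.1 - 4)/(8 - 4) = 0.525000

P(6.1) = (-1)×L_0(6.1) + 11×L_1(6.1)
P(6.1) = 5.300000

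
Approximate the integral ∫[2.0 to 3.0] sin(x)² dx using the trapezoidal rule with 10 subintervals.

f(x) = sin(x)²
a = 2.0, b = 3.0, n = 10
h = (b - a)/n = 0.100000

Trapezoidal rule: (h/2)[f(x₀) + 2f(x₁) + 2f(x₂) + ... + f(xₙ)]

x_0 = 2.0000, f(x_0) = 0.826822, coefficient = 1
x_1 = 2.1000, f(x_1) = 0.745130, coefficient = 2
x_2 = 2.2000, f(x_2) = 0.653666, coefficient = 2
x_3 = 2.3000, f(x_3) = 0.556076, coefficient = 2
x_4 = 2.4000, f(x_4) = 0.456251, coefficient = 2
x_5 = 2.5000, f(x_5) = 0.358169, coefficient = 2
x_6 = 2.6000, f(x_6) = 0.265742, coefficient = 2
x_7 = 2.7000, f(x_7) = 0.182654, coefficient = 2
x_8 = 2.8000, f(x_8) = 0.112217, coefficient = 2
x_9 = 2.9000, f(x_9) = 0.057240, coefficient = 2
x_10 = 3.0000, f(x_10) = 0.019915, coefficient = 1

I ≈ (0.100000/2) × 7.621027 = 0.381051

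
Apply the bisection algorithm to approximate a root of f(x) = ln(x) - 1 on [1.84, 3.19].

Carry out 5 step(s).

f(x) = ln(x) - 1
Initial interval: [1.84, 3.19]

Iteration 1:
  c_1 = (1.840000 + 3.190000)/2 = 2.515000
  f(c_1) = f(2.515000) = -0.077727
  f(a) × f(c) ≥ 0, new interval: [2.515000, 3.190000]
Iteration 2:
  c_2 = (2.515000 + 3.190000)/2 = 2.852500
  f(c_2) = f(2.852500) = 0.048196
  f(a) × f(c) < 0, new interval: [2.515000, 2.852500]
Iteration 3:
  c_3 = (2.515000 + 2.852500)/2 = 2.683750
  f(c_3) = f(2.683750) = -0.012785
  f(a) × f(c) ≥ 0, new interval: [2.683750, 2.852500]
Iteration 4:
  c_4 = (2.683750 + 2.852500)/2 = 2.768125
  f(c_4) = f(2.768125) = 0.018170
  f(a) × f(c) < 0, new interval: [2.683750, 2.768125]
Iteration 5:
  c_5 = (2.683750 + 2.768125)/2 = 2.725937
  f(c_5) = f(2.725937) = 0.002812
  f(a) × f(c) < 0, new interval: [2.683750, 2.725937]

After 5 iteration(s), the approximation is c_5 = 2.725937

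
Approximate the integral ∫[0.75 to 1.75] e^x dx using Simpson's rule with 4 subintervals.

f(x) = e^x
a = 0.75, b = 1.75, n = 4
h = (b - a)/n = 0.250000

Simpson's rule: (h/3)[f(x₀) + 4f(x₁) + 2f(x₂) + ... + f(xₙ)]

x_0 = 0.7500, f(x_0) = 2.117000, coefficient = 1
x_1 = 1.0000, f(x_1) = 2.718282, coefficient = 4
x_2 = 1.2500, f(x_2) = 3.490343, coefficient = 2
x_3 = 1.5000, f(x_3) = 4.481689, coefficient = 4
x_4 = 1.7500, f(x_4) = 5.754603, coefficient = 1

I ≈ (0.250000/3) × 43.652172 = 3.637681
Exact value: 3.637603
Error: 0.000078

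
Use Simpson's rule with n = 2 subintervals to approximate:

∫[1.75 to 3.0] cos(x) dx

f(x) = cos(x)
a = 1.75, b = 3.0, n = 2
h = (b - a)/n = 0.625000

Simpson's rule: (h/3)[f(x₀) + 4f(x₁) + 2f(x₂) + ... + f(xₙ)]

x_0 = 1.7500, f(x_0) = -0.178246, coefficient = 1
x_1 = 2.3750, f(x_1) = -0.720278, coefficient = 4
x_2 = 3.0000, f(x_2) = -0.989992, coefficient = 1

I ≈ (0.625000/3) × -4.049352 = -0.843615
Exact value: -0.842866
Error: 0.000749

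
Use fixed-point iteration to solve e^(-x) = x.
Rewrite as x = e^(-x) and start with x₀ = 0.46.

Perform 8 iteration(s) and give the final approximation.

Equation: e^(-x) = x
Fixed-point form: x = e^(-x)
x₀ = 0.46

x_1 = g(0.460000) = 0.631284
x_2 = g(0.631284) = 0.531909
x_3 = g(0.531909) = 0.587483
x_4 = g(0.587483) = 0.555724
x_5 = g(0.555724) = 0.573657
x_6 = g(0.573657) = 0.563461
x_7 = g(0.563461) = 0.569235
x_8 = g(0.569235) = 0.565958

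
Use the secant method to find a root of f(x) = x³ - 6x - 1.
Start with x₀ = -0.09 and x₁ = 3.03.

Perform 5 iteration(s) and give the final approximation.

f(x) = x³ - 6x - 1
x₀ = -0.09, x₁ = 3.03

Secant formula: x_{n+1} = x_n - f(x_n)(x_n - x_{n-1})/(f(x_n) - f(x_{n-1}))

Iteration 1:
  f(-0.090000) = -0.460729
  f(3.030000) = 8.638127
  x_2 = 3.030000 - 8.638127×(3.030000 - (-0.090000))/(8.638127 - (-0.460729))
       = 0.067984
Iteration 2:
  f(3.030000) = 8.638127
  f(0.067984) = -1.407590
  x_3 = 0.067984 - (-1.407590)×(0.067984 - 3.030000)/(-1.407590 - 8.638127)
       = 0.483017
Iteration 3:
  f(0.067984) = -1.407590
  f(0.483017) = -3.785412
  x_4 = 0.483017 - (-3.785412)×(0.483017 - 0.067984)/(-3.785412 - (-1.407590))
       = -0.177701
Iteration 4:
  f(0.483017) = -3.785412
  f(-0.177701) = 0.060597
  x_5 = -0.177701 - 0.060597×(-0.177701 - 0.483017)/(0.060597 - (-3.785412))
       = -0.167291
Iteration 5:
  f(-0.177701) = 0.060597
  f(-0.167291) = -0.000934
  x_6 = -0.167291 - (-0.000934)×(-0.167291 - (-0.177701))/(-0.000934 - 0.060597)
       = -0.167449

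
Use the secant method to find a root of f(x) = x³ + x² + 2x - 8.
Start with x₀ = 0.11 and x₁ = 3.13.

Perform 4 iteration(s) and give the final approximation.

f(x) = x³ + x² + 2x - 8
x₀ = 0.11, x₁ = 3.13

Secant formula: x_{n+1} = x_n - f(x_n)(x_n - x_{n-1})/(f(x_n) - f(x_{n-1}))

Iteration 1:
  f(0.110000) = -7.766569
  f(3.130000) = 38.721197
  x_2 = 3.130000 - 38.721197×(3.130000 - 0.110000)/(38.721197 - (-7.766569))
       = 0.614542
Iteration 2:
  f(3.130000) = 38.721197
  f(0.614542) = -6.161164
  x_3 = 0.614542 - (-6.161164)×(0.614542 - 3.130000)/(-6.161164 - 38.721197)
       = 0.959848
Iteration 3:
  f(0.614542) = -6.161164
  f(0.959848) = -4.274679
  x_4 = 0.959848 - (-4.274679)×(0.959848 - 0.614542)/(-4.274679 - (-6.161164))
       = 1.742294
Iteration 4:
  f(0.959848) = -4.274679
  f(1.742294) = 3.809061
  x_5 = 1.742294 - 3.809061×(1.742294 - 0.959848)/(3.809061 - (-4.274679))
       = 1.373605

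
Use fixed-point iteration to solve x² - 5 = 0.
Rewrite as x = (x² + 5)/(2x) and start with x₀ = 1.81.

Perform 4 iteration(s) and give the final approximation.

Equation: x² - 5 = 0
Fixed-point form: x = (x² + 5)/(2x)
x₀ = 1.81

x_1 = g(1.810000) = 2.286215
x_2 = g(2.286215) = 2.236618
x_3 = g(2.236618) = 2.236068
x_4 = g(2.236068) = 2.236068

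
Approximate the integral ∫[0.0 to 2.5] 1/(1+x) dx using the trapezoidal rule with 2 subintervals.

f(x) = 1/(1+x)
a = 0.0, b = 2.5, n = 2
h = (b - a)/n = 1.250000

Trapezoidal rule: (h/2)[f(x₀) + 2f(x₁) + 2f(x₂) + ... + f(xₙ)]

x_0 = 0.0000, f(x_0) = 1.000000, coefficient = 1
x_1 = 1.2500, f(x_1) = 0.444444, coefficient = 2
x_2 = 2.5000, f(x_2) = 0.285714, coefficient = 1

I ≈ (1.250000/2) × 2.174603 = 1.359127
Exact value: 1.252763
Error: 0.106364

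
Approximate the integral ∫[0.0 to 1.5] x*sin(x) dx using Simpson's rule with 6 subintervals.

f(x) = x*sin(x)
a = 0.0, b = 1.5, n = 6
h = (b - a)/n = 0.250000

Simpson's rule: (h/3)[f(x₀) + 4f(x₁) + 2f(x₂) + ... + f(xₙ)]

x_0 = 0.0000, f(x_0) = 0.000000, coefficient = 1
x_1 = 0.2500, f(x_1) = 0.061851, coefficient = 4
x_2 = 0.5000, f(x_2) = 0.239713, coefficient = 2
x_3 = 0.7500, f(x_3) = 0.511229, coefficient = 4
x_4 = 1.0000, f(x_4) = 0.841471, coefficient = 2
x_5 = 1.2500, f(x_5) = 1.186231, coefficient = 4
x_6 = 1.5000, f(x_6) = 1.496242, coefficient = 1

I ≈ (0.250000/3) × 10.695853 = 0.891321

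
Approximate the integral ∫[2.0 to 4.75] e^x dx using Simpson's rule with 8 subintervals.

f(x) = e^x
a = 2.0, b = 4.75, n = 8
h = (b - a)/n = 0.343750

Simpson's rule: (h/3)[f(x₀) + 4f(x₁) + 2f(x₂) + ... + f(xₙ)]

x_0 = 2.0000, f(x_0) = 7.389056, coefficient = 1
x_1 = 2.3438, f(x_1) = 10.420239, coefficient = 4
x_2 = 2.6875, f(x_2) = 14.694893, coefficient = 2
x_3 = 3.0312, f(x_3) = 20.723120, coefficient = 4
x_4 = 3.3750, f(x_4) = 29.224284, coefficient = 2
x_5 = 3.7188, f(x_5) = 41.212846, coefficient = 4
x_6 = 4.0625, f(x_6) = 58.119428, coefficient = 2
x_7 = 4.4062, f(x_7) = 81.961531, coefficient = 4
x_8 = 4.7500, f(x_8) = 115.584285, coefficient = 1

I ≈ (0.343750/3) × 944.321495 = 108.203505
Exact value: 108.195228
Error: 0.008276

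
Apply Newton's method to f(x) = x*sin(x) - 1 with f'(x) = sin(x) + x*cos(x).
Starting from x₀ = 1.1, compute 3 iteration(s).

f(x) = x*sin(x) - 1
f'(x) = sin(x) + x*cos(x)
x₀ = 1.1

Newton-Raphson formula: x_{n+1} = x_n - f(x_n)/f'(x_n)

Iteration 1:
  f(1.100000) = -0.019672
  f'(1.100000) = 1.390163
  x_1 = 1.100000 - (-0.019672)/1.390163 = 1.114151
Iteration 2:
  f(1.114151) = -0.000009
  f'(1.114151) = 1.388810
  x_2 = 1.114151 - (-0.000009)/1.388810 = 1.114157
Iteration 3:
  f(1.114157) = 0.000000
  f'(1.114157) = 1.388809
  x_3 = 1.114157 - 0.000000/1.388809 = 1.114157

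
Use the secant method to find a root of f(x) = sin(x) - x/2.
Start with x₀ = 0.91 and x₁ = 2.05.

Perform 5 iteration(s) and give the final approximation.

f(x) = sin(x) - x/2
x₀ = 0.91, x₁ = 2.05

Secant formula: x_{n+1} = x_n - f(x_n)(x_n - x_{n-1})/(f(x_n) - f(x_{n-1}))

Iteration 1:
  f(0.910000) = 0.334504
  f(2.050000) = -0.137638
  x_2 = 2.050000 - (-0.137638)×(2.050000 - 0.910000)/(-0.137638 - 0.334504)
       = 1.717670
Iteration 2:
  f(2.050000) = -0.137638
  f(1.717670) = 0.130399
  x_3 = 1.717670 - 0.130399×(1.717670 - 2.050000)/(0.130399 - (-0.137638))
       = 1.879347
Iteration 3:
  f(1.717670) = 0.130399
  f(1.879347) = 0.013101
  x_4 = 1.879347 - 0.013101×(1.879347 - 1.717670)/(0.013101 - 0.130399)
       = 1.897405
Iteration 4:
  f(1.879347) = 0.013101
  f(1.897405) = -0.001567
  x_5 = 1.897405 - (-0.001567)×(1.897405 - 1.879347)/(-0.001567 - 0.013101)
       = 1.895476
Iteration 5:
  f(1.897405) = -0.001567
  f(1.895476) = 0.000015
  x_6 = 1.895476 - 0.000015×(1.895476 - 1.897405)/(0.000015 - (-0.001567))
       = 1.895494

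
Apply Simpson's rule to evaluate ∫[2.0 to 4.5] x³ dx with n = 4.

f(x) = x³
a = 2.0, b = 4.5, n = 4
h = (b - a)/n = 0.625000

Simpson's rule: (h/3)[f(x₀) + 4f(x₁) + 2f(x₂) + ... + f(xₙ)]

x_0 = 2.0000, f(x_0) = 8.000000, coefficient = 1
x_1 = 2.6250, f(x_1) = 18.087891, coefficient = 4
x_2 = 3.2500, f(x_2) = 34.328125, coefficient = 2
x_3 = 3.8750, f(x_3) = 58.185547, coefficient = 4
x_4 = 4.5000, f(x_4) = 91.125000, coefficient = 1

I ≈ (0.625000/3) × 472.875000 = 98.515625
Exact value: 98.515625
Error: 0.000000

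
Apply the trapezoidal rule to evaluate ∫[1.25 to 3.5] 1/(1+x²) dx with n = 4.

f(x) = 1/(1+x²)
a = 1.25, b = 3.5, n = 4
h = (b - a)/n = 0.562500

Trapezoidal rule: (h/2)[f(x₀) + 2f(x₁) + 2f(x₂) + ... + f(xₙ)]

x_0 = 1.2500, f(x_0) = 0.390244, coefficient = 1
x_1 = 1.8125, f(x_1) = 0.233364, coefficient = 2
x_2 = 2.3750, f(x_2) = 0.150588, coefficient = 2
x_3 = 2.9375, f(x_3) = 0.103854, coefficient = 2
x_4 = 3.5000, f(x_4) = 0.075472, coefficient = 1

I ≈ (0.562500/2) × 1.441327 = 0.405373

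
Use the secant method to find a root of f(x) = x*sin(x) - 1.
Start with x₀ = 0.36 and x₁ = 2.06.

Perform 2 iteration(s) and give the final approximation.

f(x) = x*sin(x) - 1
x₀ = 0.36, x₁ = 2.06

Secant formula: x_{n+1} = x_n - f(x_n)(x_n - x_{n-1})/(f(x_n) - f(x_{n-1}))

Iteration 1:
  f(0.360000) = -0.873181
  f(2.060000) = 0.818377
  x_2 = 2.060000 - 0.818377×(2.060000 - 0.360000)/(0.818377 - (-0.873181))
       = 1.237539
Iteration 2:
  f(2.060000) = 0.818377
  f(1.237539) = 0.169452
  x_3 = 1.237539 - 0.169452×(1.237539 - 2.060000)/(0.169452 - 0.818377)
       = 1.022772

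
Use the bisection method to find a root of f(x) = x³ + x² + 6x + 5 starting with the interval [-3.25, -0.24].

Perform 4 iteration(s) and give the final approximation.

f(x) = x³ + x² + 6x + 5
Initial interval: [-3.25, -0.24]

Iteration 1:
  c_1 = (-3.250000 + (-0.240000))/2 = -1.745000
  f(c_1) = f(-1.745000) = -7.738544
  f(a) × f(c) ≥ 0, new interval: [-1.745000, -0.240000]
Iteration 2:
  c_2 = (-1.745000 + (-0.240000))/2 = -0.992500
  f(c_2) = f(-0.992500) = -0.947612
  f(a) × f(c) ≥ 0, new interval: [-0.992500, -0.240000]
Iteration 3:
  c_3 = (-0.992500 + (-0.240000))/2 = -0.616250
  f(c_3) = f(-0.616250) = 1.448234
  f(a) × f(c) < 0, new interval: [-0.992500, -0.616250]
Iteration 4:
  c_4 = (-0.992500 + (-0.616250))/2 = -0.804375
  f(c_4) = f(-0.804375) = 0.300323
  f(a) × f(c) < 0, new interval: [-0.992500, -0.804375]

After 4 iteration(s), the approximation is c_4 = -0.804375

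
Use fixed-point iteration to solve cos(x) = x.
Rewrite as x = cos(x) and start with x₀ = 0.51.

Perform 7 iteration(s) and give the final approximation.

Equation: cos(x) = x
Fixed-point form: x = cos(x)
x₀ = 0.51

x_1 = g(0.510000) = 0.872745
x_2 = g(0.872745) = 0.642726
x_3 = g(0.642726) = 0.800465
x_4 = g(0.800465) = 0.696373
x_5 = g(0.696373) = 0.767173
x_6 = g(0.767173) = 0.719875
x_7 = g(0.719875) = 0.751888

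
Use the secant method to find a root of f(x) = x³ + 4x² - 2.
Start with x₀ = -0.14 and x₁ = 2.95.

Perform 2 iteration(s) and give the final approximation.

f(x) = x³ + 4x² - 2
x₀ = -0.14, x₁ = 2.95

Secant formula: x_{n+1} = x_n - f(x_n)(x_n - x_{n-1})/(f(x_n) - f(x_{n-1}))

Iteration 1:
  f(-0.140000) = -1.924344
  f(2.950000) = 58.482375
  x_2 = 2.950000 - 58.482375×(2.950000 - (-0.140000))/(58.482375 - (-1.924344))
       = -0.041564
Iteration 2:
  f(2.950000) = 58.482375
  f(-0.041564) = -1.993162
  x_3 = -0.041564 - (-1.993162)×(-0.041564 - 2.950000)/(-1.993162 - 58.482375)
       = 0.057033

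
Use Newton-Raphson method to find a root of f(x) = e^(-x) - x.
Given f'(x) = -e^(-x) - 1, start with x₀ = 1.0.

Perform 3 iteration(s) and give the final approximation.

f(x) = e^(-x) - x
f'(x) = -e^(-x) - 1
x₀ = 1.0

Newton-Raphson formula: x_{n+1} = x_n - f(x_n)/f'(x_n)

Iteration 1:
  f(1.000000) = -0.632121
  f'(1.000000) = -1.367879
  x_1 = 1.000000 - (-0.632121)/(-1.367879) = 0.537883
Iteration 2:
  f(0.537883) = 0.046100
  f'(0.537883) = -1.583983
  x_2 = 0.537883 - 0.046100/(-1.583983) = 0.566987
Iteration 3:
  f(0.566987) = 0.000245
  f'(0.566987) = -1.567232
  x_3 = 0.566987 - 0.000245/(-1.567232) = 0.567143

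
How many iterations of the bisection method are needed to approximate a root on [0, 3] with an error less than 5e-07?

We need (b-a)/2^n ≤ 5e-07
(3 - 0)/2^n ≤ 5e-07
3/2^n ≤ 5e-07
2^n ≥ 6000000
n ≥ log₂(6000000) = 22.52
n ≥ 23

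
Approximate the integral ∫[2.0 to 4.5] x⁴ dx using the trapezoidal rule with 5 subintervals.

f(x) = x⁴
a = 2.0, b = 4.5, n = 5
h = (b - a)/n = 0.500000

Trapezoidal rule: (h/2)[f(x₀) + 2f(x₁) + 2f(x₂) + ... + f(xₙ)]

x_0 = 2.0000, f(x_0) = 16.000000, coefficient = 1
x_1 = 2.5000, f(x_1) = 39.062500, coefficient = 2
x_2 = 3.0000, f(x_2) = 81.000000, coefficient = 2
x_3 = 3.5000, f(x_3) = 150.062500, coefficient = 2
x_4 = 4.0000, f(x_4) = 256.000000, coefficient = 2
x_5 = 4.5000, f(x_5) = 410.062500, coefficient = 1

I ≈ (0.500000/2) × 1478.312500 = 369.578125
Exact value: 362.656250
Error: 6.921875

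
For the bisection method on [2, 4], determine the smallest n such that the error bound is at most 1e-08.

We need (b-a)/2^n ≤ 1e-08
(4 - 2)/2^n ≤ 1e-08
2/2^n ≤ 1e-08
2^n ≥ 200000000
n ≥ log₂(200000000) = 27.58
n ≥ 28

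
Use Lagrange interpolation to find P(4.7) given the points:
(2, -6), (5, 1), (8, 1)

Lagrange interpolation formula:
P(x) = Σ yᵢ × Lᵢ(x)
where Lᵢ(x) = Π_{j≠i} (x - xⱼ)/(xᵢ - xⱼ)

L_0(4.7) = (4.7 - 5)/(2 - 5) × (4.7 - 8)/(2 - 8) = 0.055000
L_1(4.7) = (4.7 - 2)/(5 - 2) × (4.7 - 8)/(5 - 8) = 0.990000
L_2(4.7) = (4.7 - 2)/(8 - 2) × (4.7 - 5)/(8 - 5) = -0.045000

P(4.7) = (-6)×L_0(4.7) + 1×L_1(4.7) + 1×L_2(4.7)
P(4.7) = 0.615000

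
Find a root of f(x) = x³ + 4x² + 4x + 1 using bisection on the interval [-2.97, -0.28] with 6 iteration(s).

f(x) = x³ + 4x² + 4x + 1
Initial interval: [-2.97, -0.28]

Iteration 1:
  c_1 = (-2.970000 + (-0.280000))/2 = -1.625000
  f(c_1) = f(-1.625000) = 0.771484
  f(a) × f(c) < 0, new interval: [-2.970000, -1.625000]
Iteration 2:
  c_2 = (-2.970000 + (-1.625000))/2 = -2.297500
  f(c_2) = f(-2.297500) = 0.796657
  f(a) × f(c) < 0, new interval: [-2.970000, -2.297500]
Iteration 3:
  c_3 = (-2.970000 + (-2.297500))/2 = -2.633750
  f(c_3) = f(-2.633750) = -0.057817
  f(a) × f(c) ≥ 0, new interval: [-2.633750, -2.297500]
Iteration 4:
  c_4 = (-2.633750 + (-2.297500))/2 = -2.465625
  f(c_4) = f(-2.465625) = 0.465436
  f(a) × f(c) < 0, new interval: [-2.633750, -2.465625]
Iteration 5:
  c_5 = (-2.633750 + (-2.465625))/2 = -2.549688
  f(c_5) = f(-2.549688) = 0.229596
  f(a) × f(c) < 0, new interval: [-2.633750, -2.549688]
Iteration 6:
  c_6 = (-2.633750 + (-2.549688))/2 = -2.591719
  f(c_6) = f(-2.591719) = 0.092559
  f(a) × f(c) < 0, new interval: [-2.633750, -2.591719]

After 6 iteration(s), the approximation is c_6 = -2.591719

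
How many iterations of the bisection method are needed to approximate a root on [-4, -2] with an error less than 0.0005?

We need (b-a)/2^n ≤ 0.0005
(-2 - (-4))/2^n ≤ 0.0005
2/2^n ≤ 0.0005
2^n ≥ 4000
n ≥ log₂(4000) = 11.97
n ≥ 12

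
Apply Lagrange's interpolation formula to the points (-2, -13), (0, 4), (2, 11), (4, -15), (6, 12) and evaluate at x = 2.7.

Lagrange interpolation formula:
P(x) = Σ yᵢ × Lᵢ(x)
where Lᵢ(x) = Π_{j≠i} (x - xⱼ)/(xᵢ - xⱼ)

L_0(2.7) = (2.7 - 0)/(-2 - 0) × (2.7 - 2)/(-2 - 2) × (2.7 - 4)/(-2 - 4) × (2.7 - 6)/(-2 - 6) = 0.021115
L_1(2.7) = (2.7 - (-2))/(0 - (-2)) × (2.7 - 2)/(0 - 2) × (2.7 - 4)/(0 - 4) × (2.7 - 6)/(0 - 6) = -0.147022
L_2(2.7) = (2.7 - (-2))/(2 - (-2)) × (2.7 - 0)/(2 - 0) × (2.7 - 4)/(2 - 4) × (2.7 - 6)/(2 - 6) = 0.850627
L_3(2.7) = (2.7 - (-2))/(4 - (-2)) × (2.7 - 0)/(4 - 0) × (2.7 - 2)/(4 - 2) × (2.7 - 6)/(4 - 6) = 0.305353
L_4(2.7) = (2.7 - (-2))/(6 - (-2)) × (2.7 - 0)/(6 - 0) × (2.7 - 2)/(6 - 2) × (2.7 - 4)/(6 - 4) = -0.030073

P(2.7) = (-13)×L_0(2.7) + 4×L_1(2.7) + 11×L_2(2.7) + (-15)×L_3(2.7) + 12×L_4(2.7)
P(2.7) = 3.553143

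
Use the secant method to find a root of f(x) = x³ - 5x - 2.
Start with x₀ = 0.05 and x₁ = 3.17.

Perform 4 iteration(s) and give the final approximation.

f(x) = x³ - 5x - 2
x₀ = 0.05, x₁ = 3.17

Secant formula: x_{n+1} = x_n - f(x_n)(x_n - x_{n-1})/(f(x_n) - f(x_{n-1}))

Iteration 1:
  f(0.050000) = -2.249875
  f(3.170000) = 14.005013
  x_2 = 3.170000 - 14.005013×(3.170000 - 0.050000)/(14.005013 - (-2.249875))
       = 0.481846
Iteration 2:
  f(3.170000) = 14.005013
  f(0.481846) = -4.297358
  x_3 = 0.481846 - (-4.297358)×(0.481846 - 3.170000)/(-4.297358 - 14.005013)
       = 1.113019
Iteration 3:
  f(0.481846) = -4.297358
  f(1.113019) = -6.186274
  x_4 = 1.113019 - (-6.186274)×(1.113019 - 0.481846)/(-6.186274 - (-4.297358))
       = -0.954096
Iteration 4:
  f(1.113019) = -6.186274
  f(-0.954096) = 1.901967
  x_5 = -0.954096 - 1.901967×(-0.954096 - 1.113019)/(1.901967 - (-6.186274))
       = -0.468010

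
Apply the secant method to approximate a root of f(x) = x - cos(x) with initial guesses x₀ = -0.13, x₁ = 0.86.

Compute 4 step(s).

f(x) = x - cos(x)
x₀ = -0.13, x₁ = 0.86

Secant formula: x_{n+1} = x_n - f(x_n)(x_n - x_{n-1})/(f(x_n) - f(x_{n-1}))

Iteration 1:
  f(-0.130000) = -1.121562
  f(0.860000) = 0.207563
  x_2 = 0.860000 - 0.207563×(0.860000 - (-0.130000))/(0.207563 - (-1.121562))
       = 0.705397
Iteration 2:
  f(0.860000) = 0.207563
  f(0.705397) = -0.055958
  x_3 = 0.705397 - (-0.055958)×(0.705397 - 0.860000)/(-0.055958 - 0.207563)
       = 0.738226
Iteration 3:
  f(0.705397) = -0.055958
  f(0.738226) = -0.001437
  x_4 = 0.738226 - (-0.001437)×(0.738226 - 0.705397)/(-0.001437 - (-0.055958))
       = 0.739092
Iteration 4:
  f(0.738226) = -0.001437
  f(0.739092) = 0.000011
  x_5 = 0.739092 - 0.000011×(0.739092 - 0.738226)/(0.000011 - (-0.001437))
       = 0.739085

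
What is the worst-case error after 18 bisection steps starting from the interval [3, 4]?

Bisection error bound: |error| ≤ (b-a)/2^n
|error| ≤ (4 - 3)/2^18 = 1/2^18
|error| ≤ 0.0000038147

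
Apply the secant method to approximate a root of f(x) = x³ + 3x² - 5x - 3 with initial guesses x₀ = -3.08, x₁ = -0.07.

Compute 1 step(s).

f(x) = x³ + 3x² - 5x - 3
x₀ = -3.08, x₁ = -0.07

Secant formula: x_{n+1} = x_n - f(x_n)(x_n - x_{n-1})/(f(x_n) - f(x_{n-1}))

Iteration 1:
  f(-3.080000) = 11.641088
  f(-0.070000) = -2.635643
  x_2 = -0.070000 - (-2.635643)×(-0.070000 - (-3.080000))/(-2.635643 - 11.641088)
       = -0.625679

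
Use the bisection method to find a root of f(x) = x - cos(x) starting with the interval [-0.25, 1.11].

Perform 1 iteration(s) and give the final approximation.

f(x) = x - cos(x)
Initial interval: [-0.25, 1.11]

Iteration 1:
  c_1 = (-0.250000 + 1.110000)/2 = 0.430000
  f(c_1) = f(0.430000) = -0.478966
  f(a) × f(c) ≥ 0, new interval: [0.430000, 1.110000]

After 1 iteration(s), the approximation is c_1 = 0.430000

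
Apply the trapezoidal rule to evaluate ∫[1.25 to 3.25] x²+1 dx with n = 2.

f(x) = x²+1
a = 1.25, b = 3.25, n = 2
h = (b - a)/n = 1.000000

Trapezoidal rule: (h/2)[f(x₀) + 2f(x₁) + 2f(x₂) + ... + f(xₙ)]

x_0 = 1.2500, f(x_0) = 2.562500, coefficient = 1
x_1 = 2.2500, f(x_1) = 6.062500, coefficient = 2
x_2 = 3.2500, f(x_2) = 11.562500, coefficient = 1

I ≈ (1.000000/2) × 26.250000 = 13.125000
Exact value: 12.791667
Error: 0.333333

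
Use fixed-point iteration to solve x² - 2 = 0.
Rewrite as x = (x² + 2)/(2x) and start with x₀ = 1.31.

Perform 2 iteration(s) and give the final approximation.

Equation: x² - 2 = 0
Fixed-point form: x = (x² + 2)/(2x)
x₀ = 1.31

x_1 = g(1.310000) = 1.418359
x_2 = g(1.418359) = 1.414220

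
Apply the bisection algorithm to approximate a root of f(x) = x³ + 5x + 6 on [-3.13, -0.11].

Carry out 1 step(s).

f(x) = x³ + 5x + 6
Initial interval: [-3.13, -0.11]

Iteration 1:
  c_1 = (-3.130000 + (-0.110000))/2 = -1.620000
  f(c_1) = f(-1.620000) = -6.351528
  f(a) × f(c) ≥ 0, new interval: [-1.620000, -0.110000]

After 1 iteration(s), the approximation is c_1 = -1.620000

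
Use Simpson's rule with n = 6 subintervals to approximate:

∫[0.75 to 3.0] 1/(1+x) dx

f(x) = 1/(1+x)
a = 0.75, b = 3.0, n = 6
h = (b - a)/n = 0.375000

Simpson's rule: (h/3)[f(x₀) + 4f(x₁) + 2f(x₂) + ... + f(xₙ)]

x_0 = 0.7500, f(x_0) = 0.571429, coefficient = 1
x_1 = 1.1250, f(x_1) = 0.470588, coefficient = 4
x_2 = 1.5000, f(x_2) = 0.400000, coefficient = 2
x_3 = 1.8750, f(x_3) = 0.347826, coefficient = 4
x_4 = 2.2500, f(x_4) = 0.307692, coefficient = 2
x_5 = 2.6250, f(x_5) = 0.275862, coefficient = 4
x_6 = 3.0000, f(x_6) = 0.250000, coefficient = 1

I ≈ (0.375000/3) × 6.613919 = 0.826740
Exact value: 0.826679
Error: 0.000061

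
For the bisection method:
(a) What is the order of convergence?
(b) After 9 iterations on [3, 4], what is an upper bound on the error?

(a) Bisection has linear (order 1) convergence; the error is halved each step.

(b) Error bound = (b-a)/2^n = (4 - 3)/2^{9}
    = 1/2^{9}

(a) 1 (linear); (b) error ≤ 1.95e-03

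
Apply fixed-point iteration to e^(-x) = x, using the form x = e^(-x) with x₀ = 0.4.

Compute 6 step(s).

Equation: e^(-x) = x
Fixed-point form: x = e^(-x)
x₀ = 0.4

x_1 = g(0.400000) = 0.670320
x_2 = g(0.670320) = 0.511545
x_3 = g(0.511545) = 0.599569
x_4 = g(0.599569) = 0.549048
x_5 = g(0.549048) = 0.577499
x_6 = g(0.577499) = 0.561300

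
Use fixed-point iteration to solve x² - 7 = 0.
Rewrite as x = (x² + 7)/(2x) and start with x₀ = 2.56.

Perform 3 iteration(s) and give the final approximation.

Equation: x² - 7 = 0
Fixed-point form: x = (x² + 7)/(2x)
x₀ = 2.56

x_1 = g(2.560000) = 2.647187
x_2 = g(2.647187) = 2.645752
x_3 = g(2.645752) = 2.645751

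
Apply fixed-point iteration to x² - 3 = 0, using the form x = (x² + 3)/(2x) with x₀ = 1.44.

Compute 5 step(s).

Equation: x² - 3 = 0
Fixed-point form: x = (x² + 3)/(2x)
x₀ = 1.44

x_1 = g(1.440000) = 1.761667
x_2 = g(1.761667) = 1.732300
x_3 = g(1.732300) = 1.732051
x_4 = g(1.732051) = 1.732051
x_5 = g(1.732051) = 1.732051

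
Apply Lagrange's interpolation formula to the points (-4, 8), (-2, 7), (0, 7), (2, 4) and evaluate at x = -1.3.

Lagrange interpolation formula:
P(x) = Σ yᵢ × Lᵢ(x)
where Lᵢ(x) = Π_{j≠i} (x - xⱼ)/(xᵢ - xⱼ)

L_0(-1.3) = (-1.3 - (-2))/(-4 - (-2)) × (-1.3 - 0)/(-4 - 0) × (-1.3 - 2)/(-4 - 2) = -0.062562
L_1(-1.3) = (-1.3 - (-4))/(-2 - (-4)) × (-1.3 - 0)/(-2 - 0) × (-1.3 - 2)/(-2 - 2) = 0.723938
L_2(-1.3) = (-1.3 - (-4))/(0 - (-4)) × (-1.3 - (-2))/(0 - (-2)) × (-1.3 - 2)/(0 - 2) = 0.389812
L_3(-1.3) = (-1.3 - (-4))/(2 - (-4)) × (-1.3 - (-2))/(2 - (-2)) × (-1.3 - 0)/(2 - 0) = -0.051188

P(-1.3) = 8×L_0(-1.3) + 7×L_1(-1.3) + 7×L_2(-1.3) + 4×L_3(-1.3)
P(-1.3) = 7.091000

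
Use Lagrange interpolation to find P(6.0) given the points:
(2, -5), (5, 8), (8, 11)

Lagrange interpolation formula:
P(x) = Σ yᵢ × Lᵢ(x)
where Lᵢ(x) = Π_{j≠i} (x - xⱼ)/(xᵢ - xⱼ)

L_0(6.0) = (6.0 - 5)/(2 - 5) × (6.0 - 8)/(2 - 8) = -0.111111
L_1(6.0) = (6.0 - 2)/(5 - 2) × (6.0 - 8)/(5 - 8) = 0.888889
L_2(6.0) = (6.0 - 2)/(8 - 2) × (6.0 - 5)/(8 - 5) = 0.222222

P(6.0) = (-5)×L_0(6.0) + 8×L_1(6.0) + 11×L_2(6.0)
P(6.0) = 10.111111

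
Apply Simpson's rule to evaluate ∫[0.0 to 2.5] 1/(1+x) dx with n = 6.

f(x) = 1/(1+x)
a = 0.0, b = 2.5, n = 6
h = (b - a)/n = 0.416667

Simpson's rule: (h/3)[f(x₀) + 4f(x₁) + 2f(x₂) + ... + f(xₙ)]

x_0 = 0.0000, f(x_0) = 1.000000, coefficient = 1
x_1 = 0.4167, f(x_1) = 0.705882, coefficient = 4
x_2 = 0.8333, f(x_2) = 0.545455, coefficient = 2
x_3 = 1.2500, f(x_3) = 0.444444, coefficient = 4
x_4 = 1.6667, f(x_4) = 0.375000, coefficient = 2
x_5 = 2.0833, f(x_5) = 0.324324, coefficient = 4
x_6 = 2.5000, f(x_6) = 0.285714, coefficient = 1

I ≈ (0.416667/3) × 9.025228 = 1.253504
Exact value: 1.252763
Error: 0.000741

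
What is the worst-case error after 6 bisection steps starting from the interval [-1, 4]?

Bisection error bound: |error| ≤ (b-a)/2^n
|error| ≤ (4 - (-1))/2^6 = 5/2^6
|error| ≤ 0.0781250000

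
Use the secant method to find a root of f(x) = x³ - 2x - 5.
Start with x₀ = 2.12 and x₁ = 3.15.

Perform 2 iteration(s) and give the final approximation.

f(x) = x³ - 2x - 5
x₀ = 2.12, x₁ = 3.15

Secant formula: x_{n+1} = x_n - f(x_n)(x_n - x_{n-1})/(f(x_n) - f(x_{n-1}))

Iteration 1:
  f(2.120000) = 0.288128
  f(3.150000) = 19.955875
  x_2 = 3.150000 - 19.955875×(3.150000 - 2.120000)/(19.955875 - 0.288128)
       = 2.104911
Iteration 2:
  f(3.150000) = 19.955875
  f(2.104911) = 0.116300
  x_3 = 2.104911 - 0.116300×(2.104911 - 3.150000)/(0.116300 - 19.955875)
       = 2.098784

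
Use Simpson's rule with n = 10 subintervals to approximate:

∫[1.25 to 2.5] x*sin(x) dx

f(x) = x*sin(x)
a = 1.25, b = 2.5, n = 10
h = (b - a)/n = 0.125000

Simpson's rule: (h/3)[f(x₀) + 4f(x₁) + 2f(x₂) + ... + f(xₙ)]

x_0 = 1.2500, f(x_0) = 1.186231, coefficient = 1
x_1 = 1.3750, f(x_1) = 1.348728, coefficient = 4
x_2 = 1.5000, f(x_2) = 1.496242, coefficient = 2
x_3 = 1.6250, f(x_3) = 1.622613, coefficient = 4
x_4 = 1.7500, f(x_4) = 1.721975, coefficient = 2
x_5 = 1.8750, f(x_5) = 1.788911, coefficient = 4
x_6 = 2.0000, f(x_6) = 1.818595, coefficient = 2
x_7 = 2.1250, f(x_7) = 1.806930, coefficient = 4
x_8 = 2.2500, f(x_8) = 1.750665, coefficient = 2
x_9 = 2.3750, f(x_9) = 1.647502, coefficient = 4
x_10 = 2.5000, f(x_10) = 1.496180, coefficient = 1

I ≈ (0.125000/3) × 49.116101 = 2.046504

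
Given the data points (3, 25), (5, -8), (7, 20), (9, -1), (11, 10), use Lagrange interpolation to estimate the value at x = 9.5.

Lagrange interpolation formula:
P(x) = Σ yᵢ × Lᵢ(x)
where Lᵢ(x) = Π_{j≠i} (x - xⱼ)/(xᵢ - xⱼ)

L_0(9.5) = (9.5 - 5)/(3 - 5) × (9.5 - 7)/(3 - 7) × (9.5 - 9)/(3 - 9) × (9.5 - 11)/(3 - 11) = -0.021973
L_1(9.5) = (9.5 - 3)/(5 - 3) × (9.5 - 7)/(5 - 7) × (9.5 - 9)/(5 - 9) × (9.5 - 11)/(5 - 11) = 0.126953
L_2(9.5) = (9.5 - 3)/(7 - 3) × (9.5 - 5)/(7 - 5) × (9.5 - 9)/(7 - 9) × (9.5 - 11)/(7 - 11) = -0.342773
L_3(9.5) = (9.5 - 3)/(9 - 3) × (9.5 - 5)/(9 - 5) × (9.5 - 7)/(9 - 7) × (9.5 - 11)/(9 - 11) = 1.142578
L_4(9.5) = (9.5 - 3)/(11 - 3) × (9.5 - 5)/(11 - 5) × (9.5 - 7)/(11 - 7) × (9.5 - 9)/(11 - 9) = 0.095215

P(9.5) = 25×L_0(9.5) + (-8)×L_1(9.5) + 20×L_2(9.5) + (-1)×L_3(9.5) + 10×L_4(9.5)
P(9.5) = -8.610840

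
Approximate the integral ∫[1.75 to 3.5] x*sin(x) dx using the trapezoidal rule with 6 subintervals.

f(x) = x*sin(x)
a = 1.75, b = 3.5, n = 6
h = (b - a)/n = 0.291667

Trapezoidal rule: (h/2)[f(x₀) + 2f(x₁) + 2f(x₂) + ... + f(xₙ)]

x_0 = 1.7500, f(x_0) = 1.721975, coefficient = 1
x_1 = 2.0417, f(x_1) = 1.819480, coefficient = 2
x_2 = 2.3333, f(x_2) = 1.687200, coefficient = 2
x_3 = 2.6250, f(x_3) = 1.296541, coefficient = 2
x_4 = 2.9167, f(x_4) = 0.650516, coefficient = 2
x_5 = 3.2083, f(x_5) = -0.213967, coefficient = 2
x_6 = 3.5000, f(x_6) = -1.227741, coefficient = 1

I ≈ (0.291667/2) × 10.973774 = 1.600342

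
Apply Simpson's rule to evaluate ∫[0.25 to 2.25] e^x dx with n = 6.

f(x) = e^x
a = 0.25, b = 2.25, n = 6
h = (b - a)/n = 0.333333

Simpson's rule: (h/3)[f(x₀) + 4f(x₁) + 2f(x₂) + ... + f(xₙ)]

x_0 = 0.2500, f(x_0) = 1.284025, coefficient = 1
x_1 = 0.5833, f(x_1) = 1.792002, coefficient = 4
x_2 = 0.9167, f(x_2) = 2.500940, coefficient = 2
x_3 = 1.2500, f(x_3) = 3.490343, coefficient = 4
x_4 = 1.5833, f(x_4) = 4.871166, coefficient = 2
x_5 = 1.9167, f(x_5) = 6.798260, coefficient = 4
x_6 = 2.2500, f(x_6) = 9.487736, coefficient = 1

I ≈ (0.333333/3) × 73.838392 = 8.204266
Exact value: 8.203710
Error: 0.000555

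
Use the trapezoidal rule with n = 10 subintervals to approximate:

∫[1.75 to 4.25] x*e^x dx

f(x) = x*e^x
a = 1.75, b = 4.25, n = 10
h = (b - a)/n = 0.250000

Trapezoidal rule: (h/2)[f(x₀) + 2f(x₁) + 2f(x₂) + ... + f(xₙ)]

x_0 = 1.7500, f(x_0) = 10.070555, coefficient = 1
x_1 = 2.0000, f(x_1) = 14.778112, coefficient = 2
x_2 = 2.2500, f(x_2) = 21.347406, coefficient = 2
x_3 = 2.5000, f(x_3) = 30.456235, coefficient = 2
x_4 = 2.7500, f(x_4) = 43.017238, coefficient = 2
x_5 = 3.0000, f(x_5) = 60.256611, coefficient = 2
x_6 = 3.2500, f(x_6) = 83.818605, coefficient = 2
x_7 = 3.5000, f(x_7) = 115.904082, coefficient = 2
x_8 = 3.7500, f(x_8) = 159.454058, coefficient = 2
x_9 = 4.0000, f(x_9) = 218.392600, coefficient = 2
x_10 = 4.2500, f(x_10) = 297.948002, coefficient = 1

I ≈ (0.250000/2) × 1802.868448 = 225.358556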